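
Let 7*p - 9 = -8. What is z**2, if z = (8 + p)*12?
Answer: 467856/49 ≈ 9548.1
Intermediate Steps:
p = 1/7 (p = 9/7 + (1/7)*(-8) = 9/7 - 8/7 = 1/7 ≈ 0.14286)
z = 684/7 (z = (8 + 1/7)*12 = (57/7)*12 = 684/7 ≈ 97.714)
z**2 = (684/7)**2 = 467856/49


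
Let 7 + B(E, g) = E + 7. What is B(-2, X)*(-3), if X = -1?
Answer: 6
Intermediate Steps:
B(E, g) = E (B(E, g) = -7 + (E + 7) = -7 + (7 + E) = E)
B(-2, X)*(-3) = -2*(-3) = 6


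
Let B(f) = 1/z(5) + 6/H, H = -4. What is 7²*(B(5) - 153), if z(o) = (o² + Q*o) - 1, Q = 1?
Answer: -438991/58 ≈ -7568.8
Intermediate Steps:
z(o) = -1 + o + o² (z(o) = (o² + 1*o) - 1 = (o² + o) - 1 = (o + o²) - 1 = -1 + o + o²)
B(f) = -85/58 (B(f) = 1/(-1 + 5 + 5²) + 6/(-4) = 1/(-1 + 5 + 25) + 6*(-¼) = 1/29 - 3/2 = -85/58)
7²*(B(5) - 153) = 7²*(-85/58 - 153) = 49*(-8959/58) = -438991/58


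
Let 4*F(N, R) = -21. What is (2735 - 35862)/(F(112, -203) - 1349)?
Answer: 132508/5417 ≈ 24.462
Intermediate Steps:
F(N, R) = -21/4 (F(N, R) = (1/4)*(-21) = -21/4)
(2735 - 35862)/(F(112, -203) - 1349) = (2735 - 35862)/(-21/4 - 1349) = -33127/(-5417/4) = -33127*(-4/5417) = 132508/5417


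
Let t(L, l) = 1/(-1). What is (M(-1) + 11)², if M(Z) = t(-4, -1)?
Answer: 100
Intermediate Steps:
t(L, l) = -1
M(Z) = -1
(M(-1) + 11)² = (-1 + 11)² = 10² = 100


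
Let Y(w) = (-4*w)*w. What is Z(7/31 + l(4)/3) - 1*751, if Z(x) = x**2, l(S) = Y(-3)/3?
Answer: -708022/961 ≈ -736.76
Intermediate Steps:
Y(w) = -4*w**2
l(S) = -12 (l(S) = -4*(-3)**2/3 = -4*9*(1/3) = -36*1/3 = -12)
Z(7/31 + l(4)/3) - 1*751 = (7/31 - 12/3)**2 - 1*751 = (7*(1/31) - 12*1/3)**2 - 751 = (7/31 - 4)**2 - 751 = (-117/31)**2 - 751 = 13689/961 - 751 = -708022/961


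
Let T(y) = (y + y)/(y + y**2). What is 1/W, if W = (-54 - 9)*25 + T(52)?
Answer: -53/83473 ≈ -0.00063494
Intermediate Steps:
T(y) = 2*y/(y + y**2) (T(y) = (2*y)/(y + y**2) = 2*y/(y + y**2))
W = -83473/53 (W = (-54 - 9)*25 + 2/(1 + 52) = -63*25 + 2/53 = -1575 + 2*(1/53) = -1575 + 2/53 = -83473/53 ≈ -1575.0)
1/W = 1/(-83473/53) = -53/83473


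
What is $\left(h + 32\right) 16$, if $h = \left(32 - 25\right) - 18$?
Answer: $336$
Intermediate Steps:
$h = -11$ ($h = 7 - 18 = -11$)
$\left(h + 32\right) 16 = \left(-11 + 32\right) 16 = 21 \cdot 16 = 336$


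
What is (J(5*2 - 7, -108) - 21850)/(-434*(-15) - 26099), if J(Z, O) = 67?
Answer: 21783/19589 ≈ 1.1120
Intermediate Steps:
(J(5*2 - 7, -108) - 21850)/(-434*(-15) - 26099) = (67 - 21850)/(-434*(-15) - 26099) = -21783/(6510 - 26099) = -21783/(-19589) = -21783*(-1/19589) = 21783/19589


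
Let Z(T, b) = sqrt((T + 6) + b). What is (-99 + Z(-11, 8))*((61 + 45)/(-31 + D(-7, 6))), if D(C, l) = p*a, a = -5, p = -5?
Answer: 1749 - 53*sqrt(3)/3 ≈ 1718.4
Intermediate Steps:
D(C, l) = 25 (D(C, l) = -5*(-5) = 25)
Z(T, b) = sqrt(6 + T + b) (Z(T, b) = sqrt((6 + T) + b) = sqrt(6 + T + b))
(-99 + Z(-11, 8))*((61 + 45)/(-31 + D(-7, 6))) = (-99 + sqrt(6 - 11 + 8))*((61 + 45)/(-31 + 25)) = (-99 + sqrt(3))*(106/(-6)) = (-99 + sqrt(3))*(106*(-1/6)) = (-99 + sqrt(3))*(-53/3) = 1749 - 53*sqrt(3)/3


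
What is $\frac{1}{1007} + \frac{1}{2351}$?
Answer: $\frac{3358}{2367457} \approx 0.0014184$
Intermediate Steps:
$\frac{1}{1007} + \frac{1}{2351} = \frac{3358}{2367457}$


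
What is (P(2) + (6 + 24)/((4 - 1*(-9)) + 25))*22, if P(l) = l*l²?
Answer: 3674/19 ≈ 193.37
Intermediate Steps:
P(l) = l³
(P(2) + (6 + 24)/((4 - 1*(-9)) + 25))*22 = (2³ + (6 + 24)/((4 - 1*(-9)) + 25))*22 = (8 + 30/((4 + 9) + 25))*22 = (8 + 30/(13 + 25))*22 = (8 + 30/38)*22 = (8 + 30*(1/38))*22 = (8 + 15/19)*22 = (167/19)*22 = 3674/19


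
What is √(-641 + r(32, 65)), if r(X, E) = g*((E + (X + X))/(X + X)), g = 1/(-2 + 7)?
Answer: I*√1024955/40 ≈ 25.31*I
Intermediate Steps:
g = ⅕ (g = 1/5 = ⅕ ≈ 0.20000)
r(X, E) = (E + 2*X)/(10*X) (r(X, E) = ((E + (X + X))/(X + X))/5 = ((E + 2*X)/((2*X)))/5 = ((E + 2*X)*(1/(2*X)))/5 = ((E + 2*X)/(2*X))/5 = (E + 2*X)/(10*X))
√(-641 + r(32, 65)) = √(-641 + (⅒)*(65 + 2*32)/32) = √(-641 + (⅒)*(1/32)*(65 + 64)) = √(-641 + (⅒)*(1/32)*129) = √(-641 + 129/320) = √(-204991/320) = I*√1024955/40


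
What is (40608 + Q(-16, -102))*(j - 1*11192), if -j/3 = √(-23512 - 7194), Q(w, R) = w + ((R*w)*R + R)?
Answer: 1409901008 + 377922*I*√30706 ≈ 1.4099e+9 + 6.6224e+7*I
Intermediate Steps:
Q(w, R) = R + w + w*R² (Q(w, R) = w + (w*R² + R) = w + (R + w*R²) = R + w + w*R²)
j = -3*I*√30706 (j = -3*√(-23512 - 7194) = -3*I*√30706 ≈ -525.69*I)
(40608 + Q(-16, -102))*(j - 1*11192) = (40608 + (-102 - 16 - 16*(-102)²))*(-3*I*√30706 - 1*11192) = (40608 + (-102 - 16 - 16*10404))*(-3*I*√30706 - 11192) = (40608 + (-102 - 16 - 166464))*(-11192 - 3*I*√30706) = (40608 - 166582)*(-11192 - 3*I*√30706) = -125974*(-11192 - 3*I*√30706) = 1409901008 + 377922*I*√30706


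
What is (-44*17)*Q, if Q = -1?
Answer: 748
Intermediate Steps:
(-44*17)*Q = -44*17*(-1) = -748*(-1) = 748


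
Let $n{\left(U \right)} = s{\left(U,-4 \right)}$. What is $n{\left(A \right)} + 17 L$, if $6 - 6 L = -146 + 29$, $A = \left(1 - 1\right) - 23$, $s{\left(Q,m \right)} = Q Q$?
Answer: $\frac{1755}{2} \approx 877.5$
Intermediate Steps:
$s{\left(Q,m \right)} = Q^{2}$
$A = -23$ ($A = 0 - 23 = -23$)
$n{\left(U \right)} = U^{2}$
$L = \frac{41}{2}$ ($L = 1 - \frac{-146 + 29}{6} = 1 - - \frac{39}{2} = 1 + \frac{39}{2} = \frac{41}{2} \approx 20.5$)
$n{\left(A \right)} + 17 L = \left(-23\right)^{2} + 17 \cdot \frac{41}{2} = 529 + \frac{697}{2} = \frac{1755}{2}$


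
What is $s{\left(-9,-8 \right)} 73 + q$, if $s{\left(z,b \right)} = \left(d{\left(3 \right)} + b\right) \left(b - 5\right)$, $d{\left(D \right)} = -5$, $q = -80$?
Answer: $12257$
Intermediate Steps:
$s{\left(z,b \right)} = \left(-5 + b\right)^{2}$ ($s{\left(z,b \right)} = \left(-5 + b\right) \left(b - 5\right) = \left(-5 + b\right) \left(-5 + b\right) = \left(-5 + b\right)^{2}$)
$s{\left(-9,-8 \right)} 73 + q = \left(25 + \left(-8\right)^{2} - -80\right) 73 - 80 = \left(25 + 64 + 80\right) 73 - 80 = 169 \cdot 73 - 80 = 12337 - 80 = 12257$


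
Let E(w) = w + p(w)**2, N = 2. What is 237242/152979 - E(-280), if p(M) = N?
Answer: 42459446/152979 ≈ 277.55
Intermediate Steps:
p(M) = 2
E(w) = 4 + w (E(w) = w + 2**2 = w + 4 = 4 + w)
237242/152979 - E(-280) = 237242/152979 - (4 - 280) = 237242*(1/152979) - 1*(-276) = 237242/152979 + 276 = 42459446/152979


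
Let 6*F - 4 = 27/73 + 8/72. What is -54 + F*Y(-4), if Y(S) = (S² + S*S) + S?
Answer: -65218/1971 ≈ -33.089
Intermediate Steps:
F = 1472/1971 (F = ⅔ + (27/73 + 8/72)/6 = ⅔ + (27*(1/73) + 8*(1/72))/6 = ⅔ + (27/73 + ⅑)/6 = ⅔ + (⅙)*(316/657) = ⅔ + 158/1971 = 1472/1971 ≈ 0.74683)
Y(S) = S + 2*S² (Y(S) = (S² + S²) + S = 2*S² + S = S + 2*S²)
-54 + F*Y(-4) = -54 + 1472*(-4*(1 + 2*(-4)))/1971 = -54 + 1472*(-4*(1 - 8))/1971 = -54 + 1472*(-4*(-7))/1971 = -54 + (1472/1971)*28 = -54 + 41216/1971 = -65218/1971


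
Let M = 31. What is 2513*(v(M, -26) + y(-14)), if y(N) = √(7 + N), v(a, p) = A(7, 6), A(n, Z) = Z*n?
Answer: 105546 + 2513*I*√7 ≈ 1.0555e+5 + 6648.8*I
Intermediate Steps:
v(a, p) = 42 (v(a, p) = 6*7 = 42)
2513*(v(M, -26) + y(-14)) = 2513*(42 + √(7 - 14)) = 2513*(42 + √(-7)) = 2513*(42 + I*√7) = 105546 + 2513*I*√7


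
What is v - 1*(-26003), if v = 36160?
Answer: 62163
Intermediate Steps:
v - 1*(-26003) = 36160 - 1*(-26003) = 36160 + 26003 = 62163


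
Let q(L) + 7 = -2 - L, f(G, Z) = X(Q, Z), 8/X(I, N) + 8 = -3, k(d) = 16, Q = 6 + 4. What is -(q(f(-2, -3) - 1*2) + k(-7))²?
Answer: -11449/121 ≈ -94.620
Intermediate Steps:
Q = 10
X(I, N) = -8/11 (X(I, N) = 8/(-8 - 3) = 8/(-11) = 8*(-1/11) = -8/11)
f(G, Z) = -8/11
q(L) = -9 - L (q(L) = -7 + (-2 - L) = -9 - L)
-(q(f(-2, -3) - 1*2) + k(-7))² = -((-9 - (-8/11 - 1*2)) + 16)² = -((-9 - (-8/11 - 2)) + 16)² = -((-9 - 1*(-30/11)) + 16)² = -((-9 + 30/11) + 16)² = -(-69/11 + 16)² = -(107/11)² = -1*11449/121 = -11449/121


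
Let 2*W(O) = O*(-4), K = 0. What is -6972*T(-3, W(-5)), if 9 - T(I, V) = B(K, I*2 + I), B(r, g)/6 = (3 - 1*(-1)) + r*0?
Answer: 104580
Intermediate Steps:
W(O) = -2*O (W(O) = (O*(-4))/2 = (-4*O)/2 = -2*O)
B(r, g) = 24 (B(r, g) = 6*((3 - 1*(-1)) + r*0) = 6*((3 + 1) + 0) = 6*(4 + 0) = 6*4 = 24)
T(I, V) = -15 (T(I, V) = 9 - 1*24 = 9 - 24 = -15)
-6972*T(-3, W(-5)) = -6972*(-15) = 104580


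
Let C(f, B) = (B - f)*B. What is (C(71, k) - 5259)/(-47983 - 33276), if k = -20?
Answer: 3439/81259 ≈ 0.042321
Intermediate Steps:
C(f, B) = B*(B - f)
(C(71, k) - 5259)/(-47983 - 33276) = (-20*(-20 - 1*71) - 5259)/(-47983 - 33276) = (-20*(-20 - 71) - 5259)/(-81259) = (-20*(-91) - 5259)*(-1/81259) = (1820 - 5259)*(-1/81259) = -3439*(-1/81259) = 3439/81259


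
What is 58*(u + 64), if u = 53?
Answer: 6786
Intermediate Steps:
58*(u + 64) = 58*(53 + 64) = 58*117 = 6786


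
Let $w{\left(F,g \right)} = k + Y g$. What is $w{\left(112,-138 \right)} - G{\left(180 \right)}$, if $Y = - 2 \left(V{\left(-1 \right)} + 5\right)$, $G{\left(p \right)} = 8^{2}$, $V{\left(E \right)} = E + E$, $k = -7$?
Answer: $757$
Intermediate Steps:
$V{\left(E \right)} = 2 E$
$G{\left(p \right)} = 64$
$Y = -6$ ($Y = - 2 \left(2 \left(-1\right) + 5\right) = - 2 \left(-2 + 5\right) = \left(-2\right) 3 = -6$)
$w{\left(F,g \right)} = -7 - 6 g$
$w{\left(112,-138 \right)} - G{\left(180 \right)} = \left(-7 - -828\right) - 64 = \left(-7 + 828\right) - 64 = 821 - 64 = 757$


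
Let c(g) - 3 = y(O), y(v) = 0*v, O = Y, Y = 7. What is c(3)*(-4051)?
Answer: -12153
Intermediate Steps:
O = 7
y(v) = 0
c(g) = 3 (c(g) = 3 + 0 = 3)
c(3)*(-4051) = 3*(-4051) = -12153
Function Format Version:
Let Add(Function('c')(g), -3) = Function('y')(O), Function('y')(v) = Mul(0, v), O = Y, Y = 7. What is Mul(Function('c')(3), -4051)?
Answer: -12153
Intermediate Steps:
O = 7
Function('y')(v) = 0
Function('c')(g) = 3 (Function('c')(g) = Add(3, 0) = 3)
Mul(Function('c')(3), -4051) = Mul(3, -4051) = -12153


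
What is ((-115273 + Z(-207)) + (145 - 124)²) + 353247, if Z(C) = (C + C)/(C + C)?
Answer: 238416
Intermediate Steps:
Z(C) = 1 (Z(C) = (2*C)/((2*C)) = (2*C)*(1/(2*C)) = 1)
((-115273 + Z(-207)) + (145 - 124)²) + 353247 = ((-115273 + 1) + (145 - 124)²) + 353247 = (-115272 + 21²) + 353247 = (-115272 + 441) + 353247 = -114831 + 353247 = 238416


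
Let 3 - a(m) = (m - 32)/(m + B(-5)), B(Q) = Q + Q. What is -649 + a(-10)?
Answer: -6481/10 ≈ -648.10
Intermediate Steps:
B(Q) = 2*Q
a(m) = 3 - (-32 + m)/(-10 + m) (a(m) = 3 - (m - 32)/(m + 2*(-5)) = 3 - (-32 + m)/(m - 10) = 3 - (-32 + m)/(-10 + m))
-649 + a(-10) = -649 + 2*(1 - 10)/(-10 - 10) = -649 + 2*(-9)/(-20) = -649 + 2*(-1/20)*(-9) = -649 + 9/10 = -6481/10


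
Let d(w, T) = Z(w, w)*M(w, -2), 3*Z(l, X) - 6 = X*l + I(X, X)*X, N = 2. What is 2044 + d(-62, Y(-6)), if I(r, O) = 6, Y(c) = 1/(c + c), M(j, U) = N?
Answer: 13088/3 ≈ 4362.7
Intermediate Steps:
M(j, U) = 2
Y(c) = 1/(2*c)
Z(l, X) = 2 + 2*X + X*l/3 (Z(l, X) = 2 + (X*l + 6*X)/3 = 2 + (6*X + X*l)/3 = 2 + (2*X + X*l/3) = 2 + 2*X + X*l/3)
d(w, T) = 4 + 4*w + 2*w²/3 (d(w, T) = (2 + 2*w + w*w/3)*2 = (2 + 2*w + w²/3)*2 = 4 + 4*w + 2*w²/3)
2044 + d(-62, Y(-6)) = 2044 + (4 + 4*(-62) + (⅔)*(-62)²) = 2044 + (4 - 248 + (⅔)*3844) = 2044 + (4 - 248 + 7688/3) = 2044 + 6956/3 = 13088/3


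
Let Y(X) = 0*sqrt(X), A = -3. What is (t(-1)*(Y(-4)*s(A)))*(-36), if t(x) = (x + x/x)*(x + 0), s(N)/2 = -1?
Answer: 0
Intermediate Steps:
s(N) = -2 (s(N) = 2*(-1) = -2)
Y(X) = 0
t(x) = x*(1 + x) (t(x) = (x + 1)*x = (1 + x)*x = x*(1 + x))
(t(-1)*(Y(-4)*s(A)))*(-36) = ((-(1 - 1))*(0*(-2)))*(-36) = (-1*0*0)*(-36) = (0*0)*(-36) = 0*(-36) = 0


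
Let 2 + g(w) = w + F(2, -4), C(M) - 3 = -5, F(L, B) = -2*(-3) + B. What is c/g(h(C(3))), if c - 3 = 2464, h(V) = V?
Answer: -2467/2 ≈ -1233.5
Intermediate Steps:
F(L, B) = 6 + B
C(M) = -2 (C(M) = 3 - 5 = -2)
g(w) = w (g(w) = -2 + (w + (6 - 4)) = -2 + (w + 2) = -2 + (2 + w) = w)
c = 2467 (c = 3 + 2464 = 2467)
c/g(h(C(3))) = 2467/(-2) = 2467*(-½) = -2467/2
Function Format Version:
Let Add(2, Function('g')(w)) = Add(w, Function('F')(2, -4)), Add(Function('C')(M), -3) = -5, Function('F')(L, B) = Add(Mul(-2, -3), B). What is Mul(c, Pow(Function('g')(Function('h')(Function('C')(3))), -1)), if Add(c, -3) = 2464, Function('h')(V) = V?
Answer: Rational(-2467, 2) ≈ -1233.5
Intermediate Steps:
Function('F')(L, B) = Add(6, B)
Function('C')(M) = -2 (Function('C')(M) = Add(3, -5) = -2)
Function('g')(w) = w (Function('g')(w) = Add(-2, Add(w, Add(6, -4))) = Add(-2, Add(w, 2)) = Add(-2, Add(2, w)) = w)
c = 2467 (c = Add(3, 2464) = 2467)
Mul(c, Pow(Function('g')(Function('h')(Function('C')(3))), -1)) = Mul(2467, Pow(-2, -1)) = Mul(2467, Rational(-1, 2)) = Rational(-2467, 2)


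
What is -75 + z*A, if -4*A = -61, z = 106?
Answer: 3083/2 ≈ 1541.5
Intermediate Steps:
A = 61/4 (A = -1/4*(-61) = 61/4 ≈ 15.250)
-75 + z*A = -75 + 106*(61/4) = -75 + 3233/2 = 3083/2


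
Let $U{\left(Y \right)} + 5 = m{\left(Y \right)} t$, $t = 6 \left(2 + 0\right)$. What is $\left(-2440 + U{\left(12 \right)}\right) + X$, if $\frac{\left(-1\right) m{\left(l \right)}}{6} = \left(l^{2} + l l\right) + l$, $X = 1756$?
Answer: $-22289$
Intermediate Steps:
$m{\left(l \right)} = - 12 l^{2} - 6 l$ ($m{\left(l \right)} = - 6 \left(\left(l^{2} + l l\right) + l\right) = - 6 \left(\left(l^{2} + l^{2}\right) + l\right) = - 6 \left(2 l^{2} + l\right) = - 6 \left(l + 2 l^{2}\right) = - 12 l^{2} - 6 l$)
$t = 12$ ($t = 6 \cdot 2 = 12$)
$U{\left(Y \right)} = -5 - 72 Y \left(1 + 2 Y\right)$ ($U{\left(Y \right)} = -5 + - 6 Y \left(1 + 2 Y\right) 12 = -5 - 72 Y \left(1 + 2 Y\right)$)
$\left(-2440 + U{\left(12 \right)}\right) + X = \left(-2440 - \left(5 + 864 \left(1 + 2 \cdot 12\right)\right)\right) + 1756 = \left(-2440 - \left(5 + 864 \left(1 + 24\right)\right)\right) + 1756 = \left(-2440 - \left(5 + 864 \cdot 25\right)\right) + 1756 = \left(-2440 - 21605\right) + 1756 = -24045 + 1756 = -22289$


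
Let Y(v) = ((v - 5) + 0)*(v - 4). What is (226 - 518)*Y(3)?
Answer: -584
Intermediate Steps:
Y(v) = (-5 + v)*(-4 + v) (Y(v) = ((-5 + v) + 0)*(-4 + v) = (-5 + v)*(-4 + v))
(226 - 518)*Y(3) = (226 - 518)*(20 + 3² - 9*3) = -292*(20 + 9 - 27) = -292*2 = -584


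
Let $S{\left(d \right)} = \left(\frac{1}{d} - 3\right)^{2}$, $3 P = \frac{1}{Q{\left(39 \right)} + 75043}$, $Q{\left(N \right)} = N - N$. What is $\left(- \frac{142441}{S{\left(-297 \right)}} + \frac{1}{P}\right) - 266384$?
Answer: $- \frac{45389696489}{795664} \approx -57046.0$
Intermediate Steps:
$Q{\left(N \right)} = 0$
$P = \frac{1}{225129}$ ($P = \frac{1}{3 \left(0 + 75043\right)} = \frac{1}{3 \cdot 75043} = \frac{1}{3} \cdot \frac{1}{75043} = \frac{1}{225129} \approx 4.4419 \cdot 10^{-6}$)
$S{\left(d \right)} = \left(-3 + \frac{1}{d}\right)^{2}$
$\left(- \frac{142441}{S{\left(-297 \right)}} + \frac{1}{P}\right) - 266384 = \left(- \frac{142441}{\frac{1}{88209} \left(-1 + 3 \left(-297\right)\right)^{2}} + \frac{1}{\frac{1}{225129}}\right) - 266384 = \left(- \frac{142441}{\frac{1}{88209} \left(-1 - 891\right)^{2}} + 225129\right) - 266384 = \left(- \frac{142441}{\frac{1}{88209} \left(-892\right)^{2}} + 225129\right) - 266384 = \left(- \frac{142441}{\frac{1}{88209} \cdot 795664} + 225129\right) - 266384 = \left(- \frac{142441}{\frac{795664}{88209}} + 225129\right) - 266384 = \left(\left(-142441\right) \frac{88209}{795664} + 225129\right) - 266384 = \left(- \frac{12564578169}{795664} + 225129\right) - 266384 = \frac{166562462487}{795664} - 266384 = - \frac{45389696489}{795664}$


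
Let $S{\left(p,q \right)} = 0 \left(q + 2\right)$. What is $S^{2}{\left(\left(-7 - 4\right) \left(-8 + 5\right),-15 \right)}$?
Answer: $0$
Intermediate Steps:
$S{\left(p,q \right)} = 0$ ($S{\left(p,q \right)} = 0 \left(2 + q\right) = 0$)
$S^{2}{\left(\left(-7 - 4\right) \left(-8 + 5\right),-15 \right)} = 0^{2} = 0$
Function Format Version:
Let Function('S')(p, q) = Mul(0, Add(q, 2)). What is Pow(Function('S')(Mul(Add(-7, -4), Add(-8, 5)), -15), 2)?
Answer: 0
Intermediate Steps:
Function('S')(p, q) = 0 (Function('S')(p, q) = Mul(0, Add(2, q)) = 0)
Pow(Function('S')(Mul(Add(-7, -4), Add(-8, 5)), -15), 2) = Pow(0, 2) = 0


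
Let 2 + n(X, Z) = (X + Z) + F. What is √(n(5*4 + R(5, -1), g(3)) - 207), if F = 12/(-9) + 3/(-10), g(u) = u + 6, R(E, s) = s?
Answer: I*√164370/30 ≈ 13.514*I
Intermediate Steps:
g(u) = 6 + u
F = -49/30 (F = 12*(-⅑) + 3*(-⅒) = -4/3 - 3/10 = -49/30 ≈ -1.6333)
n(X, Z) = -109/30 + X + Z (n(X, Z) = -2 + ((X + Z) - 49/30) = -2 + (-49/30 + X + Z) = -109/30 + X + Z)
√(n(5*4 + R(5, -1), g(3)) - 207) = √((-109/30 + (5*4 - 1) + (6 + 3)) - 207) = √((-109/30 + (20 - 1) + 9) - 207) = √((-109/30 + 19 + 9) - 207) = √(731/30 - 207) = √(-5479/30) = I*√164370/30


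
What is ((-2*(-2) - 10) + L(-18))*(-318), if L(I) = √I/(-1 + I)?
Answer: 1908 + 954*I*√2/19 ≈ 1908.0 + 71.008*I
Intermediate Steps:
L(I) = √I/(-1 + I)
((-2*(-2) - 10) + L(-18))*(-318) = ((-2*(-2) - 10) + √(-18)/(-1 - 18))*(-318) = ((4 - 10) + (3*I*√2)/(-19))*(-318) = (-6 + (3*I*√2)*(-1/19))*(-318) = (-6 - 3*I*√2/19)*(-318) = 1908 + 954*I*√2/19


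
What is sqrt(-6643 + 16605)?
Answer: sqrt(9962) ≈ 99.810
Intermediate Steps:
sqrt(-6643 + 16605) = sqrt(9962)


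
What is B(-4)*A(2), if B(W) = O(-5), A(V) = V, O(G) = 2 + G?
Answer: -6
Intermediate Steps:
B(W) = -3 (B(W) = 2 - 5 = -3)
B(-4)*A(2) = -3*2 = -6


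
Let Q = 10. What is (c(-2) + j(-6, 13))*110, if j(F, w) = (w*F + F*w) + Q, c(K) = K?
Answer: -16280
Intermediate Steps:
j(F, w) = 10 + 2*F*w (j(F, w) = (w*F + F*w) + 10 = (F*w + F*w) + 10 = 2*F*w + 10 = 10 + 2*F*w)
(c(-2) + j(-6, 13))*110 = (-2 + (10 + 2*(-6)*13))*110 = (-2 + (10 - 156))*110 = (-2 - 146)*110 = -148*110 = -16280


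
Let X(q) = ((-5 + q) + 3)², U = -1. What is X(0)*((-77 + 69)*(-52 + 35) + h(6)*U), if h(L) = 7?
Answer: 516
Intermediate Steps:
X(q) = (-2 + q)²
X(0)*((-77 + 69)*(-52 + 35) + h(6)*U) = (-2 + 0)²*((-77 + 69)*(-52 + 35) + 7*(-1)) = (-2)²*(-8*(-17) - 7) = 4*(136 - 7) = 4*129 = 516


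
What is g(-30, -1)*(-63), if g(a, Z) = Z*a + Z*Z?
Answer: -1953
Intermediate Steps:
g(a, Z) = Z**2 + Z*a (g(a, Z) = Z*a + Z**2 = Z**2 + Z*a)
g(-30, -1)*(-63) = -(-1 - 30)*(-63) = -1*(-31)*(-63) = 31*(-63) = -1953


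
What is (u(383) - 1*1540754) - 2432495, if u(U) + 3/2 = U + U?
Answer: -7944969/2 ≈ -3.9725e+6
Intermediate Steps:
u(U) = -3/2 + 2*U (u(U) = -3/2 + (U + U) = -3/2 + 2*U)
(u(383) - 1*1540754) - 2432495 = ((-3/2 + 2*383) - 1*1540754) - 2432495 = ((-3/2 + 766) - 1540754) - 2432495 = (1529/2 - 1540754) - 2432495 = -3079979/2 - 2432495 = -7944969/2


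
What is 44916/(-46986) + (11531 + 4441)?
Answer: 125069246/7831 ≈ 15971.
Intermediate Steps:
44916/(-46986) + (11531 + 4441) = 44916*(-1/46986) + 15972 = -7486/7831 + 15972 = 125069246/7831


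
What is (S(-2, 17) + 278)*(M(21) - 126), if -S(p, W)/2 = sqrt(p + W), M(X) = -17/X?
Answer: -740314/21 + 5326*sqrt(15)/21 ≈ -34271.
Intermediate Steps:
S(p, W) = -2*sqrt(W + p) (S(p, W) = -2*sqrt(p + W) = -2*sqrt(W + p))
(S(-2, 17) + 278)*(M(21) - 126) = (-2*sqrt(17 - 2) + 278)*(-17/21 - 126) = (-2*sqrt(15) + 278)*(-17*1/21 - 126) = (278 - 2*sqrt(15))*(-17/21 - 126) = (278 - 2*sqrt(15))*(-2663/21) = -740314/21 + 5326*sqrt(15)/21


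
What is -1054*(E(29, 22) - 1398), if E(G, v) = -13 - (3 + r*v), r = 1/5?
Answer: 7474968/5 ≈ 1.4950e+6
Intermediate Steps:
r = 1/5 ≈ 0.20000
E(G, v) = -16 - v/5 (E(G, v) = -13 - (3 + v/5) = -13 + (-3 - v/5) = -16 - v/5)
-1054*(E(29, 22) - 1398) = -1054*((-16 - 1/5*22) - 1398) = -1054*((-16 - 22/5) - 1398) = -1054*(-102/5 - 1398) = -1054*(-7092/5) = 7474968/5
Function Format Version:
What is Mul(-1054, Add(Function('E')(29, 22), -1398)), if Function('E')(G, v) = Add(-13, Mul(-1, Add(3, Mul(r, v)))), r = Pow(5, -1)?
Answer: Rational(7474968, 5) ≈ 1.4950e+6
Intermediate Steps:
r = Rational(1, 5) ≈ 0.20000
Function('E')(G, v) = Add(-16, Mul(Rational(-1, 5), v)) (Function('E')(G, v) = Add(-13, Mul(-1, Add(3, Mul(Rational(1, 5), v)))) = Add(-13, Add(-3, Mul(Rational(-1, 5), v))) = Add(-16, Mul(Rational(-1, 5), v)))
Mul(-1054, Add(Function('E')(29, 22), -1398)) = Mul(-1054, Add(Add(-16, Mul(Rational(-1, 5), 22)), -1398)) = Mul(-1054, Add(Add(-16, Rational(-22, 5)), -1398)) = Mul(-1054, Add(Rational(-102, 5), -1398)) = Mul(-1054, Rational(-7092, 5)) = Rational(7474968, 5)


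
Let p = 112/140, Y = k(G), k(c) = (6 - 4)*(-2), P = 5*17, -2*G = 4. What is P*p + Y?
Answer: 64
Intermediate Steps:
G = -2 (G = -½*4 = -2)
P = 85
k(c) = -4 (k(c) = 2*(-2) = -4)
Y = -4
p = ⅘ (p = 112*(1/140) = ⅘ ≈ 0.80000)
P*p + Y = 85*(⅘) - 4 = 68 - 4 = 64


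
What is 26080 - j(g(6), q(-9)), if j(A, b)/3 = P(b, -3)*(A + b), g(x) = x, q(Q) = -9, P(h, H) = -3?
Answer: 26053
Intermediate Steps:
j(A, b) = -9*A - 9*b (j(A, b) = 3*(-3*(A + b)) = 3*(-3*A - 3*b) = -9*A - 9*b)
26080 - j(g(6), q(-9)) = 26080 - (-9*6 - 9*(-9)) = 26080 - (-54 + 81) = 26080 - 1*27 = 26080 - 27 = 26053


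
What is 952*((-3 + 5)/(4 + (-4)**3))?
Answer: -476/15 ≈ -31.733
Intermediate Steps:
952*((-3 + 5)/(4 + (-4)**3)) = 952*(2/(4 - 64)) = 952*(2/(-60)) = 952*(2*(-1/60)) = 952*(-1/30) = -476/15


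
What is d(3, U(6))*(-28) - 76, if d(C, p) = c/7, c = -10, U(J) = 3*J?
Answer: -36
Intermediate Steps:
d(C, p) = -10/7
d(3, U(6))*(-28) - 76 = -10/7*(-28) - 76 = 40 - 76 = -36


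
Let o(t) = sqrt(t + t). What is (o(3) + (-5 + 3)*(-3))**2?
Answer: (6 + sqrt(6))**2 ≈ 71.394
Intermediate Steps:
o(t) = sqrt(2)*sqrt(t) (o(t) = sqrt(2*t) = sqrt(2)*sqrt(t))
(o(3) + (-5 + 3)*(-3))**2 = (sqrt(2)*sqrt(3) + (-5 + 3)*(-3))**2 = (sqrt(6) - 2*(-3))**2 = (sqrt(6) + 6)**2 = (6 + sqrt(6))**2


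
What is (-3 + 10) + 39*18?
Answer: 709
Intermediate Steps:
(-3 + 10) + 39*18 = 7 + 702 = 709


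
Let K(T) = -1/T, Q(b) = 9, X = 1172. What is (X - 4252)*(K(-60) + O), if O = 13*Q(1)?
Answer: -1081234/3 ≈ -3.6041e+5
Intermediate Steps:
O = 117 (O = 13*9 = 117)
(X - 4252)*(K(-60) + O) = (1172 - 4252)*(-1/(-60) + 117) = -3080*(-1*(-1/60) + 117) = -3080*(1/60 + 117) = -3080*7021/60 = -1081234/3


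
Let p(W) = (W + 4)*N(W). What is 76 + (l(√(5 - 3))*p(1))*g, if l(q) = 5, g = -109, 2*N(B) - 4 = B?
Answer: -13473/2 ≈ -6736.5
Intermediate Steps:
N(B) = 2 + B/2
p(W) = (2 + W/2)*(4 + W) (p(W) = (W + 4)*(2 + W/2) = (4 + W)*(2 + W/2) = (2 + W/2)*(4 + W))
76 + (l(√(5 - 3))*p(1))*g = 76 + (5*((4 + 1)²/2))*(-109) = 76 + (5*((½)*5²))*(-109) = 76 + (5*((½)*25))*(-109) = 76 + (5*(25/2))*(-109) = 76 + (125/2)*(-109) = 76 - 13625/2 = -13473/2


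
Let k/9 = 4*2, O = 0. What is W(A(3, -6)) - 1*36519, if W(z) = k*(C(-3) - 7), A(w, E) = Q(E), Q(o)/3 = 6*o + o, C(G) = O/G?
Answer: -37023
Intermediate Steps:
C(G) = 0 (C(G) = 0/G = 0)
Q(o) = 21*o (Q(o) = 3*(6*o + o) = 3*(7*o) = 21*o)
A(w, E) = 21*E
k = 72 (k = 9*(4*2) = 9*8 = 72)
W(z) = -504 (W(z) = 72*(0 - 7) = 72*(-7) = -504)
W(A(3, -6)) - 1*36519 = -504 - 1*36519 = -504 - 36519 = -37023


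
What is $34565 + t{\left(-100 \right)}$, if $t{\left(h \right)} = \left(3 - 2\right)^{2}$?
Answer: $34566$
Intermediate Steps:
$t{\left(h \right)} = 1$ ($t{\left(h \right)} = 1^{2} = 1$)
$34565 + t{\left(-100 \right)} = 34565 + 1 = 34566$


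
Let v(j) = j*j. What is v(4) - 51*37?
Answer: -1871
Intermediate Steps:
v(j) = j²
v(4) - 51*37 = 4² - 51*37 = 16 - 1887 = -1871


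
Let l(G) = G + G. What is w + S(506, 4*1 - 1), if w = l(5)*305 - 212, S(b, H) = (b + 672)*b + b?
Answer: 599412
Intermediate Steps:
l(G) = 2*G
S(b, H) = b + b*(672 + b) (S(b, H) = (672 + b)*b + b = b*(672 + b) + b = b + b*(672 + b))
w = 2838 (w = (2*5)*305 - 212 = 10*305 - 212 = 3050 - 212 = 2838)
w + S(506, 4*1 - 1) = 2838 + 506*(673 + 506) = 2838 + 506*1179 = 2838 + 596574 = 599412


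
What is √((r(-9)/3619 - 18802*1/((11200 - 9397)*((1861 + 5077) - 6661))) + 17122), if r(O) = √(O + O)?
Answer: √(55934749260403712062980 + 2708075882073177*I*√2)/1807440789 ≈ 130.85 + 4.4796e-6*I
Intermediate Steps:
r(O) = √2*√O (r(O) = √(2*O) = √2*√O)
√((r(-9)/3619 - 18802*1/((11200 - 9397)*((1861 + 5077) - 6661))) + 17122) = √(((√2*√(-9))/3619 - 18802*1/((11200 - 9397)*((1861 + 5077) - 6661))) + 17122) = √(((√2*(3*I))*(1/3619) - 18802*1/(1803*(6938 - 6661))) + 17122) = √(((3*I*√2)*(1/3619) - 18802/(1803*277)) + 17122) = √((3*I*√2/3619 - 18802/499431) + 17122) = √((-18802/499431 + 3*I*√2/3619) + 17122) = √(8551238780/499431 + 3*I*√2/3619)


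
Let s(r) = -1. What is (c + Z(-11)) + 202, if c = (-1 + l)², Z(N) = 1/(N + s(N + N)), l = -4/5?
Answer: 61547/300 ≈ 205.16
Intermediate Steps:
l = -⅘ (l = -4*⅕ = -⅘ ≈ -0.80000)
Z(N) = 1/(-1 + N) (Z(N) = 1/(N - 1) = 1/(-1 + N))
c = 81/25 (c = (-1 - ⅘)² = (-9/5)² = 81/25 ≈ 3.2400)
(c + Z(-11)) + 202 = (81/25 + 1/(-1 - 11)) + 202 = (81/25 + 1/(-12)) + 202 = (81/25 - 1/12) + 202 = 947/300 + 202 = 61547/300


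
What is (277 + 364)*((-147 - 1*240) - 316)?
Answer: -450623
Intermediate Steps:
(277 + 364)*((-147 - 1*240) - 316) = 641*((-147 - 240) - 316) = 641*(-387 - 316) = 641*(-703) = -450623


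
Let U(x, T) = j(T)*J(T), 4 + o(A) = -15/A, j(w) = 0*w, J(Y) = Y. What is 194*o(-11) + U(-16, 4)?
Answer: -5626/11 ≈ -511.45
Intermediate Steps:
j(w) = 0
o(A) = -4 - 15/A
U(x, T) = 0 (U(x, T) = 0*T = 0)
194*o(-11) + U(-16, 4) = 194*(-4 - 15/(-11)) + 0 = 194*(-4 - 15*(-1/11)) + 0 = 194*(-4 + 15/11) + 0 = 194*(-29/11) + 0 = -5626/11 + 0 = -5626/11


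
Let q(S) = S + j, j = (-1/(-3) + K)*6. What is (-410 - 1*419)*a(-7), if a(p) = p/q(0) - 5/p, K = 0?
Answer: 32331/14 ≈ 2309.4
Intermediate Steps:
j = 2 (j = (-1/(-3) + 0)*6 = (-1*(-⅓) + 0)*6 = (⅓ + 0)*6 = (⅓)*6 = 2)
q(S) = 2 + S (q(S) = S + 2 = 2 + S)
a(p) = p/2 - 5/p (a(p) = p/(2 + 0) - 5/p = p/2 - 5/p)
(-410 - 1*419)*a(-7) = (-410 - 1*419)*((½)*(-7) - 5/(-7)) = (-410 - 419)*(-7/2 - 5*(-⅐)) = -829*(-7/2 + 5/7) = -829*(-39/14) = 32331/14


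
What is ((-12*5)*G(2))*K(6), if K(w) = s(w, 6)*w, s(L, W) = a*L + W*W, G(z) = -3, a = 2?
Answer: 51840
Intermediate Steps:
s(L, W) = W² + 2*L (s(L, W) = 2*L + W*W = 2*L + W² = W² + 2*L)
K(w) = w*(36 + 2*w) (K(w) = (6² + 2*w)*w = (36 + 2*w)*w = w*(36 + 2*w))
((-12*5)*G(2))*K(6) = (-12*5*(-3))*(2*6*(18 + 6)) = (-60*(-3))*(2*6*24) = 180*288 = 51840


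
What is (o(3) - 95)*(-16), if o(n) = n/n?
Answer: 1504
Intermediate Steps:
o(n) = 1
(o(3) - 95)*(-16) = (1 - 95)*(-16) = -94*(-16) = 1504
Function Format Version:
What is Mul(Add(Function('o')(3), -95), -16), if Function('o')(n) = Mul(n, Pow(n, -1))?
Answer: 1504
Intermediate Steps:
Function('o')(n) = 1
Mul(Add(Function('o')(3), -95), -16) = Mul(Add(1, -95), -16) = Mul(-94, -16) = 1504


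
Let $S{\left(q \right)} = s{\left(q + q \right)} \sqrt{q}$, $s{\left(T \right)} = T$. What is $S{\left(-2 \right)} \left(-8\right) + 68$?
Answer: $68 + 32 i \sqrt{2} \approx 68.0 + 45.255 i$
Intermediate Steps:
$S{\left(q \right)} = 2 q^{\frac{3}{2}}$ ($S{\left(q \right)} = \left(q + q\right) \sqrt{q} = 2 q \sqrt{q} = 2 q^{\frac{3}{2}}$)
$S{\left(-2 \right)} \left(-8\right) + 68 = 2 \left(-2\right)^{\frac{3}{2}} \left(-8\right) + 68 = 2 \left(- 2 i \sqrt{2}\right) \left(-8\right) + 68 = - 4 i \sqrt{2} \left(-8\right) + 68 = 32 i \sqrt{2} + 68 = 68 + 32 i \sqrt{2}$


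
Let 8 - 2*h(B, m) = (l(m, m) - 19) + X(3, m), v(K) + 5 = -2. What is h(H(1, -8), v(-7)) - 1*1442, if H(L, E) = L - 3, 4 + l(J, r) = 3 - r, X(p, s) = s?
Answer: -1428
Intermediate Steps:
v(K) = -7 (v(K) = -5 - 2 = -7)
l(J, r) = -1 - r (l(J, r) = -4 + (3 - r) = -1 - r)
H(L, E) = -3 + L
h(B, m) = 14 (h(B, m) = 4 - (((-1 - m) - 19) + m)/2 = 4 - ((-20 - m) + m)/2 = 4 - ½*(-20) = 4 + 10 = 14)
h(H(1, -8), v(-7)) - 1*1442 = 14 - 1*1442 = 14 - 1442 = -1428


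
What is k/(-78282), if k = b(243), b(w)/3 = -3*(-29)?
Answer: -29/8698 ≈ -0.0033341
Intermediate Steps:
b(w) = 261 (b(w) = 3*(-3*(-29)) = 3*87 = 261)
k = 261
k/(-78282) = 261/(-78282) = 261*(-1/78282) = -29/8698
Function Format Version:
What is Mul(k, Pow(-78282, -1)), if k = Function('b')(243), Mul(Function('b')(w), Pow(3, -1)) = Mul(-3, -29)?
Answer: Rational(-29, 8698) ≈ -0.0033341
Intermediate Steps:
Function('b')(w) = 261 (Function('b')(w) = Mul(3, Mul(-3, -29)) = Mul(3, 87) = 261)
k = 261
Mul(k, Pow(-78282, -1)) = Mul(261, Pow(-78282, -1)) = Mul(261, Rational(-1, 78282)) = Rational(-29, 8698)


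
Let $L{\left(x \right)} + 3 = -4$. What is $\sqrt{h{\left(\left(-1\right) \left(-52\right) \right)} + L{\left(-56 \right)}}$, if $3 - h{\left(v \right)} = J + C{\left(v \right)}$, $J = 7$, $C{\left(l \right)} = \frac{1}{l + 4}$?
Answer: $\frac{i \sqrt{8638}}{28} \approx 3.3193 i$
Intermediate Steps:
$L{\left(x \right)} = -7$ ($L{\left(x \right)} = -3 - 4 = -7$)
$C{\left(l \right)} = \frac{1}{4 + l}$
$h{\left(v \right)} = -4 - \frac{1}{4 + v}$ ($h{\left(v \right)} = 3 - \left(7 + \frac{1}{4 + v}\right) = -4 - \frac{1}{4 + v}$)
$\sqrt{h{\left(\left(-1\right) \left(-52\right) \right)} + L{\left(-56 \right)}} = \sqrt{\frac{-17 - 4 \left(\left(-1\right) \left(-52\right)\right)}{4 - -52} - 7} = \sqrt{\frac{-17 - 208}{4 + 52} - 7} = \sqrt{\frac{-17 - 208}{56} - 7} = \sqrt{\frac{1}{56} \left(-225\right) - 7} = \sqrt{- \frac{225}{56} - 7} = \sqrt{- \frac{617}{56}} = \frac{i \sqrt{8638}}{28}$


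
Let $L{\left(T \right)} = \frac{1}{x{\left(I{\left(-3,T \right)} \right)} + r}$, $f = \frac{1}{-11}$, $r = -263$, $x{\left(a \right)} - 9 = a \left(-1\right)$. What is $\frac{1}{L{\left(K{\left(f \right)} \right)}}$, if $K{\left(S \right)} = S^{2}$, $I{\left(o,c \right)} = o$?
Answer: $-251$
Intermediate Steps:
$x{\left(a \right)} = 9 - a$ ($x{\left(a \right)} = 9 + a \left(-1\right) = 9 - a$)
$f = - \frac{1}{11} \approx -0.090909$
$L{\left(T \right)} = - \frac{1}{251}$ ($L{\left(T \right)} = \frac{1}{\left(9 - -3\right) - 263} = \frac{1}{\left(9 + 3\right) - 263} = \frac{1}{12 - 263} = \frac{1}{-251} = - \frac{1}{251}$)
$\frac{1}{L{\left(K{\left(f \right)} \right)}} = \frac{1}{- \frac{1}{251}} = -251$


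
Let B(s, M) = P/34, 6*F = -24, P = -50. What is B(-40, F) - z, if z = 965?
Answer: -16430/17 ≈ -966.47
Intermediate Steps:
F = -4 (F = (1/6)*(-24) = -4)
B(s, M) = -25/17 (B(s, M) = -50/34 = -50*1/34 = -25/17)
B(-40, F) - z = -25/17 - 1*965 = -25/17 - 965 = -16430/17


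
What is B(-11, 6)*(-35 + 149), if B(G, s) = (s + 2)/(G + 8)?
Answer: -304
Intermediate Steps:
B(G, s) = (2 + s)/(8 + G)
B(-11, 6)*(-35 + 149) = ((2 + 6)/(8 - 11))*(-35 + 149) = (8/(-3))*114 = -⅓*8*114 = -8/3*114 = -304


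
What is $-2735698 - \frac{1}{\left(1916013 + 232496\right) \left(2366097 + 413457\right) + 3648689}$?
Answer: $- \frac{16337316072603830151}{5971900433675} \approx -2.7357 \cdot 10^{6}$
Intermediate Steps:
$-2735698 - \frac{1}{\left(1916013 + 232496\right) \left(2366097 + 413457\right) + 3648689} = -2735698 - \frac{1}{2148509 \cdot 2779554 + 3648689} = -2735698 - \frac{1}{5971896784986 + 3648689} = -2735698 - \frac{1}{5971900433675} = - \frac{16337316072603830151}{5971900433675}$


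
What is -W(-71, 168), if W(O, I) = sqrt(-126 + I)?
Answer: -sqrt(42) ≈ -6.4807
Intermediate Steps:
-W(-71, 168) = -sqrt(-126 + 168) = -sqrt(42)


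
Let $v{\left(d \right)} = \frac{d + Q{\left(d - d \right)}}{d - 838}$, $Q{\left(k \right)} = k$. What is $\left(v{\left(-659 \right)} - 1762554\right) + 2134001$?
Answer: $\frac{556056818}{1497} \approx 3.7145 \cdot 10^{5}$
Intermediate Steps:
$v{\left(d \right)} = \frac{d}{-838 + d}$ ($v{\left(d \right)} = \frac{d + \left(d - d\right)}{d - 838} = \frac{d + 0}{-838 + d} = \frac{d}{-838 + d}$)
$\left(v{\left(-659 \right)} - 1762554\right) + 2134001 = \left(- \frac{659}{-838 - 659} - 1762554\right) + 2134001 = \left(- \frac{659}{-1497} - 1762554\right) + 2134001 = \left(\left(-659\right) \left(- \frac{1}{1497}\right) - 1762554\right) + 2134001 = \left(\frac{659}{1497} - 1762554\right) + 2134001 = - \frac{2638542679}{1497} + 2134001 = \frac{556056818}{1497}$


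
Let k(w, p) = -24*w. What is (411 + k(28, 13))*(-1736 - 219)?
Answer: 510255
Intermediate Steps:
(411 + k(28, 13))*(-1736 - 219) = (411 - 24*28)*(-1736 - 219) = (411 - 672)*(-1955) = -261*(-1955) = 510255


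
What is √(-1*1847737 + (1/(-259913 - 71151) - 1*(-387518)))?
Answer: I*√40011231599745022/165532 ≈ 1208.4*I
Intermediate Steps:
√(-1*1847737 + (1/(-259913 - 71151) - 1*(-387518))) = √(-1847737 + (1/(-331064) + 387518)) = √(-1847737 + (-1/331064 + 387518)) = √(-1847737 + 128293259151/331064) = √(-483425943017/331064) = I*√40011231599745022/165532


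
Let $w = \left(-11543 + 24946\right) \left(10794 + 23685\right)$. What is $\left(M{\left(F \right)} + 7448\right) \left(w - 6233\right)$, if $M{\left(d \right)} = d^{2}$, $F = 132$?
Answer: $11493744277088$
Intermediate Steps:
$w = 462122037$ ($w = 13403 \cdot 34479 = 462122037$)
$\left(M{\left(F \right)} + 7448\right) \left(w - 6233\right) = \left(132^{2} + 7448\right) \left(462122037 - 6233\right) = \left(17424 + 7448\right) 462115804 = 24872 \cdot 462115804 = 11493744277088$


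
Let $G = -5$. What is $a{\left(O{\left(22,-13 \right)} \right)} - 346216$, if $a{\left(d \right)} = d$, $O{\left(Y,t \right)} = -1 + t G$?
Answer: $-346152$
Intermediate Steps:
$O{\left(Y,t \right)} = -1 - 5 t$ ($O{\left(Y,t \right)} = -1 + t \left(-5\right) = -1 - 5 t$)
$a{\left(O{\left(22,-13 \right)} \right)} - 346216 = \left(-1 - -65\right) - 346216 = \left(-1 + 65\right) - 346216 = 64 - 346216 = -346152$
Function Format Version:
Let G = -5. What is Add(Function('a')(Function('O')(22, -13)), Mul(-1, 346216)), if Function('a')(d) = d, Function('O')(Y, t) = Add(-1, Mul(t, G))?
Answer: -346152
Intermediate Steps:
Function('O')(Y, t) = Add(-1, Mul(-5, t)) (Function('O')(Y, t) = Add(-1, Mul(t, -5)) = Add(-1, Mul(-5, t)))
Add(Function('a')(Function('O')(22, -13)), Mul(-1, 346216)) = Add(Add(-1, Mul(-5, -13)), Mul(-1, 346216)) = Add(Add(-1, 65), -346216) = Add(64, -346216) = -346152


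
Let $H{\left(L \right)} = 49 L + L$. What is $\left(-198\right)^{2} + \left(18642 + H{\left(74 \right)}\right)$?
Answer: $61546$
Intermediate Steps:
$H{\left(L \right)} = 50 L$
$\left(-198\right)^{2} + \left(18642 + H{\left(74 \right)}\right) = \left(-198\right)^{2} + \left(18642 + 50 \cdot 74\right) = 39204 + \left(18642 + 3700\right) = 39204 + 22342 = 61546$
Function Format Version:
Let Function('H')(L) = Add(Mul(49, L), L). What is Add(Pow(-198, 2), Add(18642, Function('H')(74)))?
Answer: 61546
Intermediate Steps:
Function('H')(L) = Mul(50, L)
Add(Pow(-198, 2), Add(18642, Function('H')(74))) = Add(Pow(-198, 2), Add(18642, Mul(50, 74))) = Add(39204, Add(18642, 3700)) = Add(39204, 22342) = 61546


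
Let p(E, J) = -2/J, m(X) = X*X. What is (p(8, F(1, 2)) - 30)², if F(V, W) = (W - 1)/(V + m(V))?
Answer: 1156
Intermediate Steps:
m(X) = X²
F(V, W) = (-1 + W)/(V + V²) (F(V, W) = (W - 1)/(V + V²) = (-1 + W)/(V + V²))
(p(8, F(1, 2)) - 30)² = (-2*(1 + 1)/(-1 + 2) - 30)² = (-2/(1*1/2) - 30)² = (-2/(1*(½)*1) - 30)² = (-2/½ - 30)² = (-2*2 - 30)² = (-4 - 30)² = (-34)² = 1156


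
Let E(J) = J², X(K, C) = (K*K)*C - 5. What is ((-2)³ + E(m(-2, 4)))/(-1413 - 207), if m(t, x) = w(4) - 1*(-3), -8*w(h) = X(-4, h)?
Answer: -713/103680 ≈ -0.0068769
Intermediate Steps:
X(K, C) = -5 + C*K² (X(K, C) = K²*C - 5 = C*K² - 5 = -5 + C*K²)
w(h) = 5/8 - 2*h (w(h) = -(-5 + h*(-4)²)/8 = -(-5 + h*16)/8 = -(-5 + 16*h)/8 = 5/8 - 2*h)
m(t, x) = -35/8 (m(t, x) = (5/8 - 2*4) - 1*(-3) = (5/8 - 8) + 3 = -59/8 + 3 = -35/8)
((-2)³ + E(m(-2, 4)))/(-1413 - 207) = ((-2)³ + (-35/8)²)/(-1413 - 207) = (-8 + 1225/64)/(-1620) = (713/64)*(-1/1620) = -713/103680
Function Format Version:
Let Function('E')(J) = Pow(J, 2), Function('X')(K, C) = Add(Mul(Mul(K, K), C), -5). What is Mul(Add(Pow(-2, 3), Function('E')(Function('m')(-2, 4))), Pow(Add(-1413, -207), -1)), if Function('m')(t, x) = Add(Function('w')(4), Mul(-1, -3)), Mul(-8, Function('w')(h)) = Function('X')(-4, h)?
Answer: Rational(-713, 103680) ≈ -0.0068769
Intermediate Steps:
Function('X')(K, C) = Add(-5, Mul(C, Pow(K, 2))) (Function('X')(K, C) = Add(Mul(Pow(K, 2), C), -5) = Add(Mul(C, Pow(K, 2)), -5) = Add(-5, Mul(C, Pow(K, 2))))
Function('w')(h) = Add(Rational(5, 8), Mul(-2, h)) (Function('w')(h) = Mul(Rational(-1, 8), Add(-5, Mul(h, Pow(-4, 2)))) = Mul(Rational(-1, 8), Add(-5, Mul(h, 16))) = Mul(Rational(-1, 8), Add(-5, Mul(16, h))) = Add(Rational(5, 8), Mul(-2, h)))
Function('m')(t, x) = Rational(-35, 8) (Function('m')(t, x) = Add(Add(Rational(5, 8), Mul(-2, 4)), Mul(-1, -3)) = Add(Add(Rational(5, 8), -8), 3) = Add(Rational(-59, 8), 3) = Rational(-35, 8))
Mul(Add(Pow(-2, 3), Function('E')(Function('m')(-2, 4))), Pow(Add(-1413, -207), -1)) = Mul(Add(Pow(-2, 3), Pow(Rational(-35, 8), 2)), Pow(Add(-1413, -207), -1)) = Mul(Add(-8, Rational(1225, 64)), Pow(-1620, -1)) = Mul(Rational(713, 64), Rational(-1, 1620)) = Rational(-713, 103680)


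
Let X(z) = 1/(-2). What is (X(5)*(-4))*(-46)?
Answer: -92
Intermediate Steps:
X(z) = -½
(X(5)*(-4))*(-46) = -½*(-4)*(-46) = 2*(-46) = -92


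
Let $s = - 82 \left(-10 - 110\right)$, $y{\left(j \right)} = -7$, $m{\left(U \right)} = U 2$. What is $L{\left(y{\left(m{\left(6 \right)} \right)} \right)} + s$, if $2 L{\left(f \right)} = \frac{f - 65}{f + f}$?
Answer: $\frac{68898}{7} \approx 9842.6$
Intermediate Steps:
$m{\left(U \right)} = 2 U$
$L{\left(f \right)} = \frac{-65 + f}{4 f}$ ($L{\left(f \right)} = \frac{\left(f - 65\right) \frac{1}{f + f}}{2} = \frac{\left(-65 + f\right) \frac{1}{2 f}}{2} = \frac{\frac{1}{2} \frac{1}{f} \left(-65 + f\right)}{2} = \frac{-65 + f}{4 f}$)
$s = 9840$ ($s = \left(-82\right) \left(-120\right) = 9840$)
$L{\left(y{\left(m{\left(6 \right)} \right)} \right)} + s = \frac{-65 - 7}{4 \left(-7\right)} + 9840 = \frac{1}{4} \left(- \frac{1}{7}\right) \left(-72\right) + 9840 = \frac{18}{7} + 9840 = \frac{68898}{7}$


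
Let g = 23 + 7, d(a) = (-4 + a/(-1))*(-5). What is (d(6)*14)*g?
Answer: 21000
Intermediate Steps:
d(a) = 20 + 5*a (d(a) = (-4 + a*(-1))*(-5) = (-4 - a)*(-5) = 20 + 5*a)
g = 30
(d(6)*14)*g = ((20 + 5*6)*14)*30 = ((20 + 30)*14)*30 = (50*14)*30 = 700*30 = 21000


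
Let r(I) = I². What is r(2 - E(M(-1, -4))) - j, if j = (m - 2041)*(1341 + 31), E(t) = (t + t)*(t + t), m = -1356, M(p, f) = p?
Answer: 4660688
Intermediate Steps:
E(t) = 4*t² (E(t) = (2*t)*(2*t) = 4*t²)
j = -4660684 (j = (-1356 - 2041)*(1341 + 31) = -3397*1372 = -4660684)
r(2 - E(M(-1, -4))) - j = (2 - 4*(-1)²)² - 1*(-4660684) = (2 - 4)² + 4660684 = (-2)² + 4660684 = 4 + 4660684 = 4660688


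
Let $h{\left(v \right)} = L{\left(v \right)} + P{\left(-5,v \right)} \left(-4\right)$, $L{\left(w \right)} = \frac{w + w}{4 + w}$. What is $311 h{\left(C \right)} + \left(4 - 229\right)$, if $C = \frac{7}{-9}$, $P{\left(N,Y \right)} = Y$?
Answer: $\frac{154621}{261} \approx 592.42$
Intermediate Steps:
$L{\left(w \right)} = \frac{2 w}{4 + w}$
$C = - \frac{7}{9}$ ($C = 7 \left(- \frac{1}{9}\right) = - \frac{7}{9} \approx -0.77778$)
$h{\left(v \right)} = - 4 v + \frac{2 v}{4 + v}$ ($h{\left(v \right)} = \frac{2 v}{4 + v} + v \left(-4\right) = \frac{2 v}{4 + v} - 4 v = - 4 v + \frac{2 v}{4 + v}$)
$311 h{\left(C \right)} + \left(4 - 229\right) = 311 \cdot 2 \left(- \frac{7}{9}\right) \frac{1}{4 - \frac{7}{9}} \left(-7 - - \frac{14}{9}\right) + \left(4 - 229\right) = 311 \cdot 2 \left(- \frac{7}{9}\right) \frac{1}{\frac{29}{9}} \left(-7 + \frac{14}{9}\right) - 225 = 311 \cdot 2 \left(- \frac{7}{9}\right) \frac{9}{29} \left(- \frac{49}{9}\right) - 225 = 311 \cdot \frac{686}{261} - 225 = \frac{213346}{261} - 225 = \frac{154621}{261}$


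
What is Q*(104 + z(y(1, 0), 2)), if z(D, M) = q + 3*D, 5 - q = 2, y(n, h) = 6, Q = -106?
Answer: -13250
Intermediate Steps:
q = 3 (q = 5 - 1*2 = 5 - 2 = 3)
z(D, M) = 3 + 3*D
Q*(104 + z(y(1, 0), 2)) = -106*(104 + (3 + 3*6)) = -106*(104 + (3 + 18)) = -106*(104 + 21) = -106*125 = -13250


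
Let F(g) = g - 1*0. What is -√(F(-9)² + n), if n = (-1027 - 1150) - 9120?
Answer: -4*I*√701 ≈ -105.91*I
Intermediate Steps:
n = -11297 (n = -2177 - 9120 = -11297)
F(g) = g (F(g) = g + 0 = g)
-√(F(-9)² + n) = -√((-9)² - 11297) = -√(81 - 11297) = -√(-11216) = -4*I*√701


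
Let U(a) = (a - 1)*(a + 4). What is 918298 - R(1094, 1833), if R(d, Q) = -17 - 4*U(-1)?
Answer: 918291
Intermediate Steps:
U(a) = (-1 + a)*(4 + a)
R(d, Q) = 7 (R(d, Q) = -17 - 4*(-4 + (-1)**2 + 3*(-1)) = -17 - 4*(-4 + 1 - 3) = -17 - 4*(-6) = -17 + 24 = 7)
918298 - R(1094, 1833) = 918298 - 1*7 = 918298 - 7 = 918291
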